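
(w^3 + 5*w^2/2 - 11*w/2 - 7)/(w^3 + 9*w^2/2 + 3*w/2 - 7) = (w^2 - w - 2)/(w^2 + w - 2)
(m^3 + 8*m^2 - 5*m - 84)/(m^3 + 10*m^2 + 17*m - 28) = (m - 3)/(m - 1)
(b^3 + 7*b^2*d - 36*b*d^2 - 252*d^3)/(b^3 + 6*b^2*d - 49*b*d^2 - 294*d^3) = (b - 6*d)/(b - 7*d)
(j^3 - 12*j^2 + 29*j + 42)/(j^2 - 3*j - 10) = (-j^3 + 12*j^2 - 29*j - 42)/(-j^2 + 3*j + 10)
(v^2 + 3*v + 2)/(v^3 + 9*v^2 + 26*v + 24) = (v + 1)/(v^2 + 7*v + 12)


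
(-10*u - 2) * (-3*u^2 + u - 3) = 30*u^3 - 4*u^2 + 28*u + 6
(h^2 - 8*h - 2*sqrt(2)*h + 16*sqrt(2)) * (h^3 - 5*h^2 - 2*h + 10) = h^5 - 13*h^4 - 2*sqrt(2)*h^4 + 26*sqrt(2)*h^3 + 38*h^3 - 76*sqrt(2)*h^2 + 26*h^2 - 80*h - 52*sqrt(2)*h + 160*sqrt(2)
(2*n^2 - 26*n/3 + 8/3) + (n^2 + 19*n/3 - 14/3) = 3*n^2 - 7*n/3 - 2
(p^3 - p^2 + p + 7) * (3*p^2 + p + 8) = 3*p^5 - 2*p^4 + 10*p^3 + 14*p^2 + 15*p + 56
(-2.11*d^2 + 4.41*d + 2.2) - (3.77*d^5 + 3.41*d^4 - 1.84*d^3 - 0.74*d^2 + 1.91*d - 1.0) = -3.77*d^5 - 3.41*d^4 + 1.84*d^3 - 1.37*d^2 + 2.5*d + 3.2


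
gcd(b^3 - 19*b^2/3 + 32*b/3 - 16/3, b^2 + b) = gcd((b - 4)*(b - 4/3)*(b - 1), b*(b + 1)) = 1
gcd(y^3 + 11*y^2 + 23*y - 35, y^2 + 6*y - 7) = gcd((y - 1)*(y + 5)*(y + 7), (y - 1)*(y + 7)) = y^2 + 6*y - 7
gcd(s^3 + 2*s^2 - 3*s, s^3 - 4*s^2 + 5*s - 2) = s - 1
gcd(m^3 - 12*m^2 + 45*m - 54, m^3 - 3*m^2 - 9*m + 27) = m^2 - 6*m + 9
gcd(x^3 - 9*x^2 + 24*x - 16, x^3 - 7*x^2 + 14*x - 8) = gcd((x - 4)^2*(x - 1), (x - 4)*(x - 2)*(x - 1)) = x^2 - 5*x + 4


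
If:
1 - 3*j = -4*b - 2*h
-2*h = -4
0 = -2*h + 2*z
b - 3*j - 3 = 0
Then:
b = -8/3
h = 2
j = -17/9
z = 2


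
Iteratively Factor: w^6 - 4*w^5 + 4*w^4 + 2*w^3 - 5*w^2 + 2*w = (w - 1)*(w^5 - 3*w^4 + w^3 + 3*w^2 - 2*w) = w*(w - 1)*(w^4 - 3*w^3 + w^2 + 3*w - 2) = w*(w - 1)^2*(w^3 - 2*w^2 - w + 2) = w*(w - 1)^2*(w + 1)*(w^2 - 3*w + 2) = w*(w - 2)*(w - 1)^2*(w + 1)*(w - 1)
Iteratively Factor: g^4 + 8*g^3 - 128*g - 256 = (g + 4)*(g^3 + 4*g^2 - 16*g - 64) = (g - 4)*(g + 4)*(g^2 + 8*g + 16) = (g - 4)*(g + 4)^2*(g + 4)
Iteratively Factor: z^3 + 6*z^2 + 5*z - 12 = (z + 3)*(z^2 + 3*z - 4) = (z - 1)*(z + 3)*(z + 4)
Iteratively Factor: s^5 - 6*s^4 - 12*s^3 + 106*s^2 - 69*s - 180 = (s - 3)*(s^4 - 3*s^3 - 21*s^2 + 43*s + 60) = (s - 3)^2*(s^3 - 21*s - 20) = (s - 3)^2*(s + 1)*(s^2 - s - 20) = (s - 3)^2*(s + 1)*(s + 4)*(s - 5)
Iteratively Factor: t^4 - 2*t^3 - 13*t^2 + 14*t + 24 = (t - 4)*(t^3 + 2*t^2 - 5*t - 6) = (t - 4)*(t + 1)*(t^2 + t - 6) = (t - 4)*(t - 2)*(t + 1)*(t + 3)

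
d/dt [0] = 0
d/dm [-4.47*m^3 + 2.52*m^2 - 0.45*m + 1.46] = -13.41*m^2 + 5.04*m - 0.45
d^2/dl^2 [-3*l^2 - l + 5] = -6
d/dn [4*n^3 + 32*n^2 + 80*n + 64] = 12*n^2 + 64*n + 80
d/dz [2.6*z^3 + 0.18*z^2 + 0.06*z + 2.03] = 7.8*z^2 + 0.36*z + 0.06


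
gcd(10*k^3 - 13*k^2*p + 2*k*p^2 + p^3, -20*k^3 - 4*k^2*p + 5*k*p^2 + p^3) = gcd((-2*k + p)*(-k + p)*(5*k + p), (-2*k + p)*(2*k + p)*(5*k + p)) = -10*k^2 + 3*k*p + p^2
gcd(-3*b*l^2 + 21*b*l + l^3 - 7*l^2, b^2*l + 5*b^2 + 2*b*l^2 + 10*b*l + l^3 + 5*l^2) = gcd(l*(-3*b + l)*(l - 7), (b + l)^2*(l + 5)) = 1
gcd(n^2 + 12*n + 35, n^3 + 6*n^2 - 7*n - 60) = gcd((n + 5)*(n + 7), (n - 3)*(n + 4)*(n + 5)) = n + 5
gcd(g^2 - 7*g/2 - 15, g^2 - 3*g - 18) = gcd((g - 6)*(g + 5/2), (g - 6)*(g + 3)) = g - 6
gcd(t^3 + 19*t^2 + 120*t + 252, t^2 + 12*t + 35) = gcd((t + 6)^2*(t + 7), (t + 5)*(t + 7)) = t + 7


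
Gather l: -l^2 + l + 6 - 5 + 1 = -l^2 + l + 2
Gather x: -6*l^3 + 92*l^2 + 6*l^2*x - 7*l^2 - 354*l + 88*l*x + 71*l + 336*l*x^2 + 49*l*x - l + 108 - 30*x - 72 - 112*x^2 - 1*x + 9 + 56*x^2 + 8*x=-6*l^3 + 85*l^2 - 284*l + x^2*(336*l - 56) + x*(6*l^2 + 137*l - 23) + 45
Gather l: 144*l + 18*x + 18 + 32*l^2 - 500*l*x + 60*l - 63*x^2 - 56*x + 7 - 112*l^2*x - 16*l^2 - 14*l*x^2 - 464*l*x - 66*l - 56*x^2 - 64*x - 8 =l^2*(16 - 112*x) + l*(-14*x^2 - 964*x + 138) - 119*x^2 - 102*x + 17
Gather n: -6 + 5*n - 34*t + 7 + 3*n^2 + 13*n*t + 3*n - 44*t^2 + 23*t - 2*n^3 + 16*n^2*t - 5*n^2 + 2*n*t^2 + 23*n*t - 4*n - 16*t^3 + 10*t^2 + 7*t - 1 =-2*n^3 + n^2*(16*t - 2) + n*(2*t^2 + 36*t + 4) - 16*t^3 - 34*t^2 - 4*t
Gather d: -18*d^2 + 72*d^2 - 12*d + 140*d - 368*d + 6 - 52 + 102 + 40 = 54*d^2 - 240*d + 96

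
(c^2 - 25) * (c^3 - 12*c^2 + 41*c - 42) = c^5 - 12*c^4 + 16*c^3 + 258*c^2 - 1025*c + 1050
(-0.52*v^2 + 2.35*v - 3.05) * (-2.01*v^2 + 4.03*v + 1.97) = 1.0452*v^4 - 6.8191*v^3 + 14.5766*v^2 - 7.662*v - 6.0085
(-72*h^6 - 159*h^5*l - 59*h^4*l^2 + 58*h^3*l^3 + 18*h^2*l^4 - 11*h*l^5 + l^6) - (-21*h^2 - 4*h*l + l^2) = -72*h^6 - 159*h^5*l - 59*h^4*l^2 + 58*h^3*l^3 + 18*h^2*l^4 + 21*h^2 - 11*h*l^5 + 4*h*l + l^6 - l^2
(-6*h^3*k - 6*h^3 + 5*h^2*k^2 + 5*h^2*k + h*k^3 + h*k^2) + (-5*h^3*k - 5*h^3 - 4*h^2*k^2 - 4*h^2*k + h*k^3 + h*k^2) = -11*h^3*k - 11*h^3 + h^2*k^2 + h^2*k + 2*h*k^3 + 2*h*k^2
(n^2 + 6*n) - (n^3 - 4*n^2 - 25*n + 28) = -n^3 + 5*n^2 + 31*n - 28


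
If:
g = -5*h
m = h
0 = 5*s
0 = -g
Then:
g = 0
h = 0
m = 0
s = 0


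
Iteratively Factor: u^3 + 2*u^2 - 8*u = (u + 4)*(u^2 - 2*u) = u*(u + 4)*(u - 2)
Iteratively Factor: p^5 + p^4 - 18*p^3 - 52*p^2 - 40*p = (p + 2)*(p^4 - p^3 - 16*p^2 - 20*p) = p*(p + 2)*(p^3 - p^2 - 16*p - 20) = p*(p + 2)^2*(p^2 - 3*p - 10) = p*(p + 2)^3*(p - 5)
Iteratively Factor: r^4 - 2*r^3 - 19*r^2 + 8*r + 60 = (r + 2)*(r^3 - 4*r^2 - 11*r + 30) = (r - 2)*(r + 2)*(r^2 - 2*r - 15) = (r - 5)*(r - 2)*(r + 2)*(r + 3)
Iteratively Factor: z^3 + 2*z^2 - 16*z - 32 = (z + 4)*(z^2 - 2*z - 8) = (z - 4)*(z + 4)*(z + 2)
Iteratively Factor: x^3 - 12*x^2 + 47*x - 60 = (x - 4)*(x^2 - 8*x + 15) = (x - 4)*(x - 3)*(x - 5)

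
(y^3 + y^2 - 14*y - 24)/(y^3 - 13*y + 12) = (y^3 + y^2 - 14*y - 24)/(y^3 - 13*y + 12)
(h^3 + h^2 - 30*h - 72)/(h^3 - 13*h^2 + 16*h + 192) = (h^2 - 2*h - 24)/(h^2 - 16*h + 64)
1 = 1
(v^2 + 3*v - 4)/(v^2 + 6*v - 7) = (v + 4)/(v + 7)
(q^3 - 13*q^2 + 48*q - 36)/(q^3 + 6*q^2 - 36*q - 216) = (q^2 - 7*q + 6)/(q^2 + 12*q + 36)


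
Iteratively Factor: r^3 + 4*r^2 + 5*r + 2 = (r + 2)*(r^2 + 2*r + 1) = (r + 1)*(r + 2)*(r + 1)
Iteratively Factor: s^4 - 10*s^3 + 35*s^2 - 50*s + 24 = (s - 2)*(s^3 - 8*s^2 + 19*s - 12) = (s - 3)*(s - 2)*(s^2 - 5*s + 4) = (s - 4)*(s - 3)*(s - 2)*(s - 1)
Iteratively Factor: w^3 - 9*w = (w)*(w^2 - 9) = w*(w - 3)*(w + 3)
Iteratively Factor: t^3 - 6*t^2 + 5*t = (t)*(t^2 - 6*t + 5) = t*(t - 5)*(t - 1)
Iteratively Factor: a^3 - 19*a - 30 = (a + 3)*(a^2 - 3*a - 10) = (a + 2)*(a + 3)*(a - 5)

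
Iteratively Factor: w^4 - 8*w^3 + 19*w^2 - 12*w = (w)*(w^3 - 8*w^2 + 19*w - 12) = w*(w - 1)*(w^2 - 7*w + 12) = w*(w - 3)*(w - 1)*(w - 4)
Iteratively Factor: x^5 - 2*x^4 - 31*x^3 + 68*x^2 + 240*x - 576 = (x - 3)*(x^4 + x^3 - 28*x^2 - 16*x + 192) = (x - 3)*(x + 4)*(x^3 - 3*x^2 - 16*x + 48) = (x - 3)*(x + 4)^2*(x^2 - 7*x + 12) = (x - 4)*(x - 3)*(x + 4)^2*(x - 3)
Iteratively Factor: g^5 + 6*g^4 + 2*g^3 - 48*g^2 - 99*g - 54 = (g + 3)*(g^4 + 3*g^3 - 7*g^2 - 27*g - 18) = (g - 3)*(g + 3)*(g^3 + 6*g^2 + 11*g + 6) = (g - 3)*(g + 1)*(g + 3)*(g^2 + 5*g + 6) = (g - 3)*(g + 1)*(g + 2)*(g + 3)*(g + 3)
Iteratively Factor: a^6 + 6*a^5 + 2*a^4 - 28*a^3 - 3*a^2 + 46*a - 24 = (a + 3)*(a^5 + 3*a^4 - 7*a^3 - 7*a^2 + 18*a - 8) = (a + 3)*(a + 4)*(a^4 - a^3 - 3*a^2 + 5*a - 2) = (a + 2)*(a + 3)*(a + 4)*(a^3 - 3*a^2 + 3*a - 1) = (a - 1)*(a + 2)*(a + 3)*(a + 4)*(a^2 - 2*a + 1) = (a - 1)^2*(a + 2)*(a + 3)*(a + 4)*(a - 1)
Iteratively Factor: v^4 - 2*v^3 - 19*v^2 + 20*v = (v - 5)*(v^3 + 3*v^2 - 4*v) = v*(v - 5)*(v^2 + 3*v - 4) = v*(v - 5)*(v + 4)*(v - 1)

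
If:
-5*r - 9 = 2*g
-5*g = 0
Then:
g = 0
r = -9/5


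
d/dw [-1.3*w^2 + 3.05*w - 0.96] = 3.05 - 2.6*w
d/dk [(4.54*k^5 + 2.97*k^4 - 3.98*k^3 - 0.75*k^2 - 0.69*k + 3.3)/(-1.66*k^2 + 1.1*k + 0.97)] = (-22.6092*k^6 + 10.1156*k^5 + 38.4268*k^4 + 2.7676*k^3 - 13.5522*k^2 + 9.501*k - 4.2993)/(2.7556*k^4 - 3.652*k^3 - 2.0104*k^2 + 2.134*k + 0.9409)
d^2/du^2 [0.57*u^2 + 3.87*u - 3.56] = 1.14000000000000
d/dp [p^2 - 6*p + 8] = 2*p - 6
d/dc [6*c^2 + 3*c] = 12*c + 3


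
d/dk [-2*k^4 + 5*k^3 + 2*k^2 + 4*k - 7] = -8*k^3 + 15*k^2 + 4*k + 4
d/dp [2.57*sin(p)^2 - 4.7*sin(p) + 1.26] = (5.14*sin(p) - 4.7)*cos(p)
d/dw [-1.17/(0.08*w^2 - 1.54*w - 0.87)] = (0.1872*w - 1.8018)/(-0.08*w^2 + 1.54*w + 0.87)^2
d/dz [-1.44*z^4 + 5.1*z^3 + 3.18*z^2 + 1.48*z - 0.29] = -5.76*z^3 + 15.3*z^2 + 6.36*z + 1.48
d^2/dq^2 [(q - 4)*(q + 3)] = 2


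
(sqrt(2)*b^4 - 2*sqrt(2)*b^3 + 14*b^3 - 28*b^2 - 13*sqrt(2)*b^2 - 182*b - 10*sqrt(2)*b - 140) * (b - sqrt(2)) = sqrt(2)*b^5 - 2*sqrt(2)*b^4 + 12*b^4 - 27*sqrt(2)*b^3 - 24*b^3 - 156*b^2 + 18*sqrt(2)*b^2 - 120*b + 182*sqrt(2)*b + 140*sqrt(2)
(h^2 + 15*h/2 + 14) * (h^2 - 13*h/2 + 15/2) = h^4 + h^3 - 109*h^2/4 - 139*h/4 + 105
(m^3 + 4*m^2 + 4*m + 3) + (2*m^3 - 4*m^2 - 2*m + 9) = 3*m^3 + 2*m + 12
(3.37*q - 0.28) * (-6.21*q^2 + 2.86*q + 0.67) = -20.9277*q^3 + 11.377*q^2 + 1.4571*q - 0.1876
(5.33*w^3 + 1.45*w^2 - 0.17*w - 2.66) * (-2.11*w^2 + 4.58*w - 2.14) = -11.2463*w^5 + 21.3519*w^4 - 4.4065*w^3 + 1.731*w^2 - 11.819*w + 5.6924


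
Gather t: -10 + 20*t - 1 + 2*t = 22*t - 11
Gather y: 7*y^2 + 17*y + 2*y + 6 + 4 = 7*y^2 + 19*y + 10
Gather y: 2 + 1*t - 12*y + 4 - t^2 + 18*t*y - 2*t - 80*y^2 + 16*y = -t^2 - t - 80*y^2 + y*(18*t + 4) + 6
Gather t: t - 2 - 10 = t - 12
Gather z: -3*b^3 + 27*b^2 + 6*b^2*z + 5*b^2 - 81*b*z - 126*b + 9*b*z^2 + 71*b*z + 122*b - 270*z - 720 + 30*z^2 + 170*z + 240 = -3*b^3 + 32*b^2 - 4*b + z^2*(9*b + 30) + z*(6*b^2 - 10*b - 100) - 480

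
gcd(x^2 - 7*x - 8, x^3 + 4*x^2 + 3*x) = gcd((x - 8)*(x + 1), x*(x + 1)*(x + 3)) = x + 1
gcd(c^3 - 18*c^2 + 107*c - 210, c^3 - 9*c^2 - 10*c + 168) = c^2 - 13*c + 42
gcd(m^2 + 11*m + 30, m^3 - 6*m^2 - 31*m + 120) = m + 5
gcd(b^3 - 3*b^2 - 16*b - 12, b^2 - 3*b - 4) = b + 1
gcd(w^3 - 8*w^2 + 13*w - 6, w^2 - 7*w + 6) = w^2 - 7*w + 6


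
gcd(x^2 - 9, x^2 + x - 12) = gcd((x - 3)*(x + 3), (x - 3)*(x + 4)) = x - 3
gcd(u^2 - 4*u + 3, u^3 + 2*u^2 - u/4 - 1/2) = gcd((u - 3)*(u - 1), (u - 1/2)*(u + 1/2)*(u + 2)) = 1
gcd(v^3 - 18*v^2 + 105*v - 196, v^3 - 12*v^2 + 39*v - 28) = v^2 - 11*v + 28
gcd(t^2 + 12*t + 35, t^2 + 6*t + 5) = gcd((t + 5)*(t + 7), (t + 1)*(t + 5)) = t + 5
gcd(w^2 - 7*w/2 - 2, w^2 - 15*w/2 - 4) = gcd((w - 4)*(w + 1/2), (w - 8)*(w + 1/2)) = w + 1/2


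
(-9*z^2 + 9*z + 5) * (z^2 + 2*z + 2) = -9*z^4 - 9*z^3 + 5*z^2 + 28*z + 10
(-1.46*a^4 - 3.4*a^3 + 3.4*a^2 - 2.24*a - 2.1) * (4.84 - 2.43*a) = 3.5478*a^5 + 1.1956*a^4 - 24.718*a^3 + 21.8992*a^2 - 5.7386*a - 10.164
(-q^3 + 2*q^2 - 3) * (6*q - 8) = -6*q^4 + 20*q^3 - 16*q^2 - 18*q + 24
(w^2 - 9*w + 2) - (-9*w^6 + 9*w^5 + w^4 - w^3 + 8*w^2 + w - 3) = 9*w^6 - 9*w^5 - w^4 + w^3 - 7*w^2 - 10*w + 5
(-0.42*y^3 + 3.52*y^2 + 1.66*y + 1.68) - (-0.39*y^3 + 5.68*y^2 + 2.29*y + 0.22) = -0.03*y^3 - 2.16*y^2 - 0.63*y + 1.46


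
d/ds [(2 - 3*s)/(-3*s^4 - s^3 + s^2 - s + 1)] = (9*s^4 + 3*s^3 - 3*s^2 + 3*s - (3*s - 2)*(12*s^3 + 3*s^2 - 2*s + 1) - 3)/(3*s^4 + s^3 - s^2 + s - 1)^2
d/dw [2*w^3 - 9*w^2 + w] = 6*w^2 - 18*w + 1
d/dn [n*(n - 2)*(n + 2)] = 3*n^2 - 4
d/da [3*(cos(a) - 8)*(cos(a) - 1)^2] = 3*(17 - 3*cos(a))*(cos(a) - 1)*sin(a)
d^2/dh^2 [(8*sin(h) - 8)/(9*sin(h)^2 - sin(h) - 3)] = 8*(81*sin(h)^5 - 315*sin(h)^4 + 27*sin(h)^3 + 374*sin(h)^2 - 204*sin(h) + 62)/(-9*sin(h)^2 + sin(h) + 3)^3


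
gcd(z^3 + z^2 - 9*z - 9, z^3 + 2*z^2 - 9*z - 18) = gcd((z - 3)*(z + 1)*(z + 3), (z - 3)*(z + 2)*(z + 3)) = z^2 - 9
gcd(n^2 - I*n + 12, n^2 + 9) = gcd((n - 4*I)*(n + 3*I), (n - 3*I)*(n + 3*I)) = n + 3*I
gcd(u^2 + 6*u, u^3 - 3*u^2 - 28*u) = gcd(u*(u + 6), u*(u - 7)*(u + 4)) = u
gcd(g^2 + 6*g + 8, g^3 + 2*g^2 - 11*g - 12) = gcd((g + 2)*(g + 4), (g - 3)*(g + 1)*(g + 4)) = g + 4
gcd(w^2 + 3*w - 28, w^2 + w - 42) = w + 7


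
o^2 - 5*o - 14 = (o - 7)*(o + 2)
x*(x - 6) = x^2 - 6*x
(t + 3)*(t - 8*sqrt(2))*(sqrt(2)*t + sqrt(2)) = sqrt(2)*t^3 - 16*t^2 + 4*sqrt(2)*t^2 - 64*t + 3*sqrt(2)*t - 48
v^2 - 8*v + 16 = (v - 4)^2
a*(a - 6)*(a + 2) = a^3 - 4*a^2 - 12*a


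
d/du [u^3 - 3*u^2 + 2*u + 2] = 3*u^2 - 6*u + 2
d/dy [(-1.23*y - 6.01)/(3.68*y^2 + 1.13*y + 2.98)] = (4.5264*y^2 + 44.2336*y + 3.1259)/(13.5424*y^4 + 8.3168*y^3 + 23.2097*y^2 + 6.7348*y + 8.8804)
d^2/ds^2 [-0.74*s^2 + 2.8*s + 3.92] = -1.48000000000000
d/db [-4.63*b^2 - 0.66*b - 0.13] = -9.26*b - 0.66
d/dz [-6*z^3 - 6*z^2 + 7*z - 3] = -18*z^2 - 12*z + 7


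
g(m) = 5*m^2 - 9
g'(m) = 10*m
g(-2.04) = 11.81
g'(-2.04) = -20.40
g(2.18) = 14.76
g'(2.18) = 21.80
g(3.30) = 45.45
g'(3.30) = 33.00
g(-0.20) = -8.80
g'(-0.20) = -2.00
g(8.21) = 328.02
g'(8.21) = 82.10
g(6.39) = 195.16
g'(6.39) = 63.90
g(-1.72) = 5.79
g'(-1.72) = -17.20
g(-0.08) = -8.97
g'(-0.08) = -0.80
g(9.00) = 396.00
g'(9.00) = 90.00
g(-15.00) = 1116.00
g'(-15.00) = -150.00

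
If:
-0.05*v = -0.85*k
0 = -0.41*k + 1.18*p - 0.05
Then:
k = 0.0588235294117647*v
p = 0.0204386839481555*v + 0.0423728813559322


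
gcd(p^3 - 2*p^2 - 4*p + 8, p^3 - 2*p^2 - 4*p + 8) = p^3 - 2*p^2 - 4*p + 8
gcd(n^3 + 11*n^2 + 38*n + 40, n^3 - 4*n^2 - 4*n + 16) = n + 2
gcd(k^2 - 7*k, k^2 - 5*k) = k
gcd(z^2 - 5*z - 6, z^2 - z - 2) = z + 1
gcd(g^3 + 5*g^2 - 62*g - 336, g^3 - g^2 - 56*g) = g^2 - g - 56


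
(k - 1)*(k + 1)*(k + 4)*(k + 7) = k^4 + 11*k^3 + 27*k^2 - 11*k - 28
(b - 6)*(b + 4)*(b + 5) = b^3 + 3*b^2 - 34*b - 120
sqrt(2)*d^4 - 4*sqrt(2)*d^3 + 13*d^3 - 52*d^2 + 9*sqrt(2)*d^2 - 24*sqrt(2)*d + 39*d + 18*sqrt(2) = (d - 3)*(d - 1)*(d + 6*sqrt(2))*(sqrt(2)*d + 1)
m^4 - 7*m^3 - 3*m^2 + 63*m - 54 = (m - 6)*(m - 3)*(m - 1)*(m + 3)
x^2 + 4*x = x*(x + 4)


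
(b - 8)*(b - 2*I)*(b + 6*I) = b^3 - 8*b^2 + 4*I*b^2 + 12*b - 32*I*b - 96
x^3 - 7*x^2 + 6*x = x*(x - 6)*(x - 1)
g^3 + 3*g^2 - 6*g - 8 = (g - 2)*(g + 1)*(g + 4)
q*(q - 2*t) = q^2 - 2*q*t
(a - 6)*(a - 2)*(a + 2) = a^3 - 6*a^2 - 4*a + 24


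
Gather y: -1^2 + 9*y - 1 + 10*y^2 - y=10*y^2 + 8*y - 2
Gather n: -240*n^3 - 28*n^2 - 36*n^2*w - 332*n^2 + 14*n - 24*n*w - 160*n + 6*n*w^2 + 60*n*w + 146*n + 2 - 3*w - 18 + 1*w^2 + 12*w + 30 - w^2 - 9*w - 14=-240*n^3 + n^2*(-36*w - 360) + n*(6*w^2 + 36*w)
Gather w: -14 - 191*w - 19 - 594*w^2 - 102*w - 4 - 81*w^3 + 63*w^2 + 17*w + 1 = -81*w^3 - 531*w^2 - 276*w - 36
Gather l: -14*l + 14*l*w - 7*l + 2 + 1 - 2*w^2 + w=l*(14*w - 21) - 2*w^2 + w + 3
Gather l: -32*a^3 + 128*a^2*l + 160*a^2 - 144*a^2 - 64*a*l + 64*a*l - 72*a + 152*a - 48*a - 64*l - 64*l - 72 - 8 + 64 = -32*a^3 + 16*a^2 + 32*a + l*(128*a^2 - 128) - 16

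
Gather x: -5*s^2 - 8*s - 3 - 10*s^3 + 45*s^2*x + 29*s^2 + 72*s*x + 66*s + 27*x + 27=-10*s^3 + 24*s^2 + 58*s + x*(45*s^2 + 72*s + 27) + 24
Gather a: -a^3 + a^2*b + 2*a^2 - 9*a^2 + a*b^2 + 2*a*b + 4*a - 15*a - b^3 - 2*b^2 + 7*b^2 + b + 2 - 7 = -a^3 + a^2*(b - 7) + a*(b^2 + 2*b - 11) - b^3 + 5*b^2 + b - 5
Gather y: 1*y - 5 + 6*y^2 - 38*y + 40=6*y^2 - 37*y + 35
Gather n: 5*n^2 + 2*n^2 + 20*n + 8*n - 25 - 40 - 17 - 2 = 7*n^2 + 28*n - 84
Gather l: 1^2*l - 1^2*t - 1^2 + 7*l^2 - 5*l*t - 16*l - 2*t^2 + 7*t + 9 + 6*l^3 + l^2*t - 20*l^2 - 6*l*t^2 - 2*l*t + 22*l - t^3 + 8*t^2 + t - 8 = 6*l^3 + l^2*(t - 13) + l*(-6*t^2 - 7*t + 7) - t^3 + 6*t^2 + 7*t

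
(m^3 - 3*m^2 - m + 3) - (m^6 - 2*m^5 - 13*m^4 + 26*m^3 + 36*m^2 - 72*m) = -m^6 + 2*m^5 + 13*m^4 - 25*m^3 - 39*m^2 + 71*m + 3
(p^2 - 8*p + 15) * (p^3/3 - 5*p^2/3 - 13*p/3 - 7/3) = p^5/3 - 13*p^4/3 + 14*p^3 + 22*p^2/3 - 139*p/3 - 35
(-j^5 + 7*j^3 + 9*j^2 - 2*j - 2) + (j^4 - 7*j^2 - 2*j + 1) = -j^5 + j^4 + 7*j^3 + 2*j^2 - 4*j - 1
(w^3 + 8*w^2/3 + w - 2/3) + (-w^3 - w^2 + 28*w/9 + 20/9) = 5*w^2/3 + 37*w/9 + 14/9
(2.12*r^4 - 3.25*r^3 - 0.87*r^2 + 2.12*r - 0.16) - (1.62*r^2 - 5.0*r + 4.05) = 2.12*r^4 - 3.25*r^3 - 2.49*r^2 + 7.12*r - 4.21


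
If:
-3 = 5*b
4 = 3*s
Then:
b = -3/5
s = 4/3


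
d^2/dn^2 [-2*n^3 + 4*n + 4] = -12*n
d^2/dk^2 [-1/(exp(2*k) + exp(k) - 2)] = (-2*(2*exp(k) + 1)^2*exp(k) + (4*exp(k) + 1)*(exp(2*k) + exp(k) - 2))*exp(k)/(exp(2*k) + exp(k) - 2)^3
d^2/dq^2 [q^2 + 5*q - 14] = 2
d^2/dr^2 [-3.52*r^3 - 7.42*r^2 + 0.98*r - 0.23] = -21.12*r - 14.84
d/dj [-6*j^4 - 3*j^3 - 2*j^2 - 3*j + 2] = -24*j^3 - 9*j^2 - 4*j - 3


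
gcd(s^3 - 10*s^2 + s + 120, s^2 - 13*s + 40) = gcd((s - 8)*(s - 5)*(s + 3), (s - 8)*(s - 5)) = s^2 - 13*s + 40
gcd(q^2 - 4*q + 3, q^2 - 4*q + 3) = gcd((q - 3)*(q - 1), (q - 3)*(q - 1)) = q^2 - 4*q + 3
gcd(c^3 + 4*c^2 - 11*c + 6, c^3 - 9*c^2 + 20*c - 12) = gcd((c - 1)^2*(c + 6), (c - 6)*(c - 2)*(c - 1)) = c - 1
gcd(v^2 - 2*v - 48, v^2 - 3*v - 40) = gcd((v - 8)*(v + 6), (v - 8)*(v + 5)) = v - 8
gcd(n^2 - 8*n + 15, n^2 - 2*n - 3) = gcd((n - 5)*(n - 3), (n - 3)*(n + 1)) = n - 3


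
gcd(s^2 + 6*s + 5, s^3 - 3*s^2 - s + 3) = s + 1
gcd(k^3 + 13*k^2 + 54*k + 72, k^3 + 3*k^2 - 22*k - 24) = k + 6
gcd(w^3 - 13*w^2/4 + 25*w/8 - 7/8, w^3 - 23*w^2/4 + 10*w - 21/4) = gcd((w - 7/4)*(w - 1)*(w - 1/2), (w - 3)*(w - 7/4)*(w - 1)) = w^2 - 11*w/4 + 7/4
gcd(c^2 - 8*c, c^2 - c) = c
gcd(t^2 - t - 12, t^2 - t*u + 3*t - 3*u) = t + 3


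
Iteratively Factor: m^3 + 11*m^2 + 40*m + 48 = (m + 3)*(m^2 + 8*m + 16) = (m + 3)*(m + 4)*(m + 4)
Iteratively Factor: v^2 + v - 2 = (v + 2)*(v - 1)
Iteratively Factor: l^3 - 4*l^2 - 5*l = (l)*(l^2 - 4*l - 5) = l*(l - 5)*(l + 1)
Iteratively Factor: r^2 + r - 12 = (r + 4)*(r - 3)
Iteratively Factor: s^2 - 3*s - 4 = (s - 4)*(s + 1)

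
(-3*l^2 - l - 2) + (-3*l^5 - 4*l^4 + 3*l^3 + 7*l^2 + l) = -3*l^5 - 4*l^4 + 3*l^3 + 4*l^2 - 2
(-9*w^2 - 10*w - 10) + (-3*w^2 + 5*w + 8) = -12*w^2 - 5*w - 2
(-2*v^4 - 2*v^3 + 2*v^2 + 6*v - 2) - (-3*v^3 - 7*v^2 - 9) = -2*v^4 + v^3 + 9*v^2 + 6*v + 7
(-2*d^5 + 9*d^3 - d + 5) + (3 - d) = -2*d^5 + 9*d^3 - 2*d + 8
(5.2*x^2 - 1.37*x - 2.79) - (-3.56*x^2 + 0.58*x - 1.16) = 8.76*x^2 - 1.95*x - 1.63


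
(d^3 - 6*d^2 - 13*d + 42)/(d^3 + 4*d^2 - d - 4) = (d^3 - 6*d^2 - 13*d + 42)/(d^3 + 4*d^2 - d - 4)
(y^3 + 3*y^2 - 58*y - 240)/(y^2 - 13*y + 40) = (y^2 + 11*y + 30)/(y - 5)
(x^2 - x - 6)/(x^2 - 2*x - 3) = (x + 2)/(x + 1)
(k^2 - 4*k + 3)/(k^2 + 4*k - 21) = (k - 1)/(k + 7)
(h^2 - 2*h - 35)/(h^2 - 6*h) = (h^2 - 2*h - 35)/(h*(h - 6))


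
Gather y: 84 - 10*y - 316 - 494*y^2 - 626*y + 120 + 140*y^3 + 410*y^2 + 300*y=140*y^3 - 84*y^2 - 336*y - 112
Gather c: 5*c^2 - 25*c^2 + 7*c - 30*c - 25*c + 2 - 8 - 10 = -20*c^2 - 48*c - 16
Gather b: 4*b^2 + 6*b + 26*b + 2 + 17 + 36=4*b^2 + 32*b + 55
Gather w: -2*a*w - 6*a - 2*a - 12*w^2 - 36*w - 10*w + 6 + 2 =-8*a - 12*w^2 + w*(-2*a - 46) + 8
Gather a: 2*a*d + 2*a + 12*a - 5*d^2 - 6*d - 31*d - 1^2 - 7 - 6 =a*(2*d + 14) - 5*d^2 - 37*d - 14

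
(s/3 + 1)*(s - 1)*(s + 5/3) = s^3/3 + 11*s^2/9 + s/9 - 5/3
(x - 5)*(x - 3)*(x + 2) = x^3 - 6*x^2 - x + 30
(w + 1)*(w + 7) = w^2 + 8*w + 7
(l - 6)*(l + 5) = l^2 - l - 30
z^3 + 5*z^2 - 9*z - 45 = (z - 3)*(z + 3)*(z + 5)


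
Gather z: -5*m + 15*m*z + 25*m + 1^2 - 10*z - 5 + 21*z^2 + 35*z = 20*m + 21*z^2 + z*(15*m + 25) - 4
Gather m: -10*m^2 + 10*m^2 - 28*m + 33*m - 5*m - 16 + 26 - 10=0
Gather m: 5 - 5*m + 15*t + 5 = -5*m + 15*t + 10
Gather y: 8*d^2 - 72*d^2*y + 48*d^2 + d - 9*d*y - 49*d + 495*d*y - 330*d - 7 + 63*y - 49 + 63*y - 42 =56*d^2 - 378*d + y*(-72*d^2 + 486*d + 126) - 98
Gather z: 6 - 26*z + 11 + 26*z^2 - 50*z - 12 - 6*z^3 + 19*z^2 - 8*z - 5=-6*z^3 + 45*z^2 - 84*z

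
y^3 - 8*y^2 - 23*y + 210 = (y - 7)*(y - 6)*(y + 5)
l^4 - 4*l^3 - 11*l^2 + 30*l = l*(l - 5)*(l - 2)*(l + 3)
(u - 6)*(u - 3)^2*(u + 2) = u^4 - 10*u^3 + 21*u^2 + 36*u - 108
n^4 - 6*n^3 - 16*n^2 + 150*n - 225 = (n - 5)*(n - 3)^2*(n + 5)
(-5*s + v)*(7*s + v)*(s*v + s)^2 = -35*s^4*v^2 - 70*s^4*v - 35*s^4 + 2*s^3*v^3 + 4*s^3*v^2 + 2*s^3*v + s^2*v^4 + 2*s^2*v^3 + s^2*v^2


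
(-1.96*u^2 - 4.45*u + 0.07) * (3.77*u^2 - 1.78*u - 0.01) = -7.3892*u^4 - 13.2877*u^3 + 8.2045*u^2 - 0.0801*u - 0.0007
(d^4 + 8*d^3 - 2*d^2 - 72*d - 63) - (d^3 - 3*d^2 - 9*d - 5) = d^4 + 7*d^3 + d^2 - 63*d - 58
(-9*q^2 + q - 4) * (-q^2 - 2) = 9*q^4 - q^3 + 22*q^2 - 2*q + 8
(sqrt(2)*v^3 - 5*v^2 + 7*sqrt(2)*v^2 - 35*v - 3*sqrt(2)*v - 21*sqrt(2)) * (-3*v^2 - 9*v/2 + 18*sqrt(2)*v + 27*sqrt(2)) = -3*sqrt(2)*v^5 - 51*sqrt(2)*v^4/2 + 51*v^4 - 225*sqrt(2)*v^3/2 + 867*v^3/2 - 1377*sqrt(2)*v^2/2 + 855*v^2/2 - 1701*sqrt(2)*v/2 - 918*v - 1134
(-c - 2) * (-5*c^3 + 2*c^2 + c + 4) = 5*c^4 + 8*c^3 - 5*c^2 - 6*c - 8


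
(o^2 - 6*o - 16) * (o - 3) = o^3 - 9*o^2 + 2*o + 48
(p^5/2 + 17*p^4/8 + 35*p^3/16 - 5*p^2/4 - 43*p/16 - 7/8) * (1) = p^5/2 + 17*p^4/8 + 35*p^3/16 - 5*p^2/4 - 43*p/16 - 7/8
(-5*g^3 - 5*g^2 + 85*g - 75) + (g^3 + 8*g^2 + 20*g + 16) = -4*g^3 + 3*g^2 + 105*g - 59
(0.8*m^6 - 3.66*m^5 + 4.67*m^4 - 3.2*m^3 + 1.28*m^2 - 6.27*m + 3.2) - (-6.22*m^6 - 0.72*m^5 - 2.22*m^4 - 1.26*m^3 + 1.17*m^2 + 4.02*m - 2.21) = 7.02*m^6 - 2.94*m^5 + 6.89*m^4 - 1.94*m^3 + 0.11*m^2 - 10.29*m + 5.41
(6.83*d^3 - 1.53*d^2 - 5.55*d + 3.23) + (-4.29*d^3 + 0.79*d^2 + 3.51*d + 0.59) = 2.54*d^3 - 0.74*d^2 - 2.04*d + 3.82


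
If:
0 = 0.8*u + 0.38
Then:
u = -0.48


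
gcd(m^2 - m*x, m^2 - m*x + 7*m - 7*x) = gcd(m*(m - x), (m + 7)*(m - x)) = -m + x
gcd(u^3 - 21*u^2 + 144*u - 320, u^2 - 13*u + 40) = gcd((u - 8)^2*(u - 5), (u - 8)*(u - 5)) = u^2 - 13*u + 40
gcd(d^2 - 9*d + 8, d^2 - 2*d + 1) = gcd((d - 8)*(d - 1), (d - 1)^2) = d - 1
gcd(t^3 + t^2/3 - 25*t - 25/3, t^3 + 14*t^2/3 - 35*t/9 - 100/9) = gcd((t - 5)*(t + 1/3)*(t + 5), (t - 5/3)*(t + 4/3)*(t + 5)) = t + 5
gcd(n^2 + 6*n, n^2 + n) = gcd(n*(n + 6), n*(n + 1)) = n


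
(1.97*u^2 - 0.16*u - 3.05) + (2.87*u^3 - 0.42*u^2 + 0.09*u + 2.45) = 2.87*u^3 + 1.55*u^2 - 0.07*u - 0.6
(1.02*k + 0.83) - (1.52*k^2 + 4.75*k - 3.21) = -1.52*k^2 - 3.73*k + 4.04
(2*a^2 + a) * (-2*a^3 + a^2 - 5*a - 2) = -4*a^5 - 9*a^3 - 9*a^2 - 2*a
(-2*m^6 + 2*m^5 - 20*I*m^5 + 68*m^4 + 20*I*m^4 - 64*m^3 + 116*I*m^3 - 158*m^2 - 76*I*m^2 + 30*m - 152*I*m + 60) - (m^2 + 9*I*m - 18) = -2*m^6 + 2*m^5 - 20*I*m^5 + 68*m^4 + 20*I*m^4 - 64*m^3 + 116*I*m^3 - 159*m^2 - 76*I*m^2 + 30*m - 161*I*m + 78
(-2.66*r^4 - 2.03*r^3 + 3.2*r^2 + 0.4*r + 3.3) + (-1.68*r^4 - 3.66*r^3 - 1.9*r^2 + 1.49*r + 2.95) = -4.34*r^4 - 5.69*r^3 + 1.3*r^2 + 1.89*r + 6.25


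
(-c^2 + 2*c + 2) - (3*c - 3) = -c^2 - c + 5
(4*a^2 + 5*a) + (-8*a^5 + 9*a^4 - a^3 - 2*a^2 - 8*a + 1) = -8*a^5 + 9*a^4 - a^3 + 2*a^2 - 3*a + 1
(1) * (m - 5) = m - 5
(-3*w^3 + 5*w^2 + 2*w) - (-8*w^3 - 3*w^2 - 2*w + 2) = 5*w^3 + 8*w^2 + 4*w - 2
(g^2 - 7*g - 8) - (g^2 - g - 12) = 4 - 6*g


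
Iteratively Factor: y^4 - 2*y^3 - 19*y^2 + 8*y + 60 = (y + 2)*(y^3 - 4*y^2 - 11*y + 30) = (y - 2)*(y + 2)*(y^2 - 2*y - 15) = (y - 5)*(y - 2)*(y + 2)*(y + 3)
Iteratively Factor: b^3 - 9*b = (b - 3)*(b^2 + 3*b) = (b - 3)*(b + 3)*(b)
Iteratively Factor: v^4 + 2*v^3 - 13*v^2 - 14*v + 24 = (v - 1)*(v^3 + 3*v^2 - 10*v - 24) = (v - 3)*(v - 1)*(v^2 + 6*v + 8) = (v - 3)*(v - 1)*(v + 4)*(v + 2)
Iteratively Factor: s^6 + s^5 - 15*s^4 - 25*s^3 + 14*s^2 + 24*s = (s + 3)*(s^5 - 2*s^4 - 9*s^3 + 2*s^2 + 8*s) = (s + 1)*(s + 3)*(s^4 - 3*s^3 - 6*s^2 + 8*s) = (s - 4)*(s + 1)*(s + 3)*(s^3 + s^2 - 2*s) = (s - 4)*(s - 1)*(s + 1)*(s + 3)*(s^2 + 2*s) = s*(s - 4)*(s - 1)*(s + 1)*(s + 3)*(s + 2)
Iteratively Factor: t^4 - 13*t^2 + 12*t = (t - 1)*(t^3 + t^2 - 12*t) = (t - 1)*(t + 4)*(t^2 - 3*t) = t*(t - 1)*(t + 4)*(t - 3)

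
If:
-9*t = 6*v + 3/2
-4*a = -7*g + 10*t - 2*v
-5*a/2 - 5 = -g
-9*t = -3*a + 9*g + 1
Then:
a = -1817/750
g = -317/300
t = 69/500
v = -457/1000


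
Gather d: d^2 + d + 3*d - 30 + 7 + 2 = d^2 + 4*d - 21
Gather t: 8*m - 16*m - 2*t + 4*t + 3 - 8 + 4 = -8*m + 2*t - 1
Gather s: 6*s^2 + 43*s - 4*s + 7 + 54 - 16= 6*s^2 + 39*s + 45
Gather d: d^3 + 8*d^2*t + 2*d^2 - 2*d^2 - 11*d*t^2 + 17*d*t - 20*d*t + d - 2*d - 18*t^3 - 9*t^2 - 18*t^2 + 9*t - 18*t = d^3 + 8*d^2*t + d*(-11*t^2 - 3*t - 1) - 18*t^3 - 27*t^2 - 9*t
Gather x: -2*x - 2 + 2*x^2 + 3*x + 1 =2*x^2 + x - 1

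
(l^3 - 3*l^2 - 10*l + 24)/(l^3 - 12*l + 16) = (l^2 - l - 12)/(l^2 + 2*l - 8)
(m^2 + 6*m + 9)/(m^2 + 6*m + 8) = (m^2 + 6*m + 9)/(m^2 + 6*m + 8)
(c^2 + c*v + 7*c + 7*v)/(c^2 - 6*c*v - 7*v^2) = (-c - 7)/(-c + 7*v)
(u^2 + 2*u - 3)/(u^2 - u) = (u + 3)/u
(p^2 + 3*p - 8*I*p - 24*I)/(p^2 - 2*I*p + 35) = (p^2 + p*(3 - 8*I) - 24*I)/(p^2 - 2*I*p + 35)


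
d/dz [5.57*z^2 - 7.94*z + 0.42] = 11.14*z - 7.94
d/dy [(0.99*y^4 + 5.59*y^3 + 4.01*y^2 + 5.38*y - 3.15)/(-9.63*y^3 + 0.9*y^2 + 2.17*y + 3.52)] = (-9.53370000000001*y^6 + 1.78199999999998*y^5 + 50.0922*y^4 + 141.8186*y^3 - 28.1134*y^2 + 33.9004*y + 25.7731)/(92.7369*y^6 - 17.334*y^5 - 40.9842*y^4 - 63.8892*y^3 + 11.0449*y^2 + 15.2768*y + 12.3904)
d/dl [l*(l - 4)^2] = (l - 4)*(3*l - 4)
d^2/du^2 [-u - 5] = 0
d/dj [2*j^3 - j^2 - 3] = 2*j*(3*j - 1)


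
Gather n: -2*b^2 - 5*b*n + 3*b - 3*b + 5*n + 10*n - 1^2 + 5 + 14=-2*b^2 + n*(15 - 5*b) + 18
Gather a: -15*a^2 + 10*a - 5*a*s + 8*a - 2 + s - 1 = -15*a^2 + a*(18 - 5*s) + s - 3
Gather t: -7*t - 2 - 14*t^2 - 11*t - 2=-14*t^2 - 18*t - 4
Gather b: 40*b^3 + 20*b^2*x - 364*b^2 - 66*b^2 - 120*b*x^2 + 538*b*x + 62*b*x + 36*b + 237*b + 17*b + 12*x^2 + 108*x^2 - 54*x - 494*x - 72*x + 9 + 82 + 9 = 40*b^3 + b^2*(20*x - 430) + b*(-120*x^2 + 600*x + 290) + 120*x^2 - 620*x + 100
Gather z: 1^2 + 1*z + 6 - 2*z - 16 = -z - 9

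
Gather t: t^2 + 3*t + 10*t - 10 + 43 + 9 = t^2 + 13*t + 42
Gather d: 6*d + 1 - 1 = 6*d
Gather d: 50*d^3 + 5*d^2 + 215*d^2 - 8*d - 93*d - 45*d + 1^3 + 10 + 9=50*d^3 + 220*d^2 - 146*d + 20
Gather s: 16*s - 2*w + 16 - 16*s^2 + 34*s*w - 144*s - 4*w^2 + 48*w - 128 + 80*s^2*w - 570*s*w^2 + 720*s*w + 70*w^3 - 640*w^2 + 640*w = s^2*(80*w - 16) + s*(-570*w^2 + 754*w - 128) + 70*w^3 - 644*w^2 + 686*w - 112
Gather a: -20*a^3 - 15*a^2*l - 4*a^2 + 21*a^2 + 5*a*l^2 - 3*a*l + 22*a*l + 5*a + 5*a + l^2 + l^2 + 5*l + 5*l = -20*a^3 + a^2*(17 - 15*l) + a*(5*l^2 + 19*l + 10) + 2*l^2 + 10*l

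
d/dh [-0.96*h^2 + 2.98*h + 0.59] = 2.98 - 1.92*h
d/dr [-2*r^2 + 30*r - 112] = 30 - 4*r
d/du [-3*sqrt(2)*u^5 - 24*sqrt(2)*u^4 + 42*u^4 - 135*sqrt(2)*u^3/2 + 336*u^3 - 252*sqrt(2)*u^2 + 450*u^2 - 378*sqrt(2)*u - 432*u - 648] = -15*sqrt(2)*u^4 - 96*sqrt(2)*u^3 + 168*u^3 - 405*sqrt(2)*u^2/2 + 1008*u^2 - 504*sqrt(2)*u + 900*u - 378*sqrt(2) - 432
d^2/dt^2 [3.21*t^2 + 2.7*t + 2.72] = 6.42000000000000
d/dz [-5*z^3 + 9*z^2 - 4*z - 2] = -15*z^2 + 18*z - 4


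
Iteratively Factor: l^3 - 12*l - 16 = (l + 2)*(l^2 - 2*l - 8) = (l - 4)*(l + 2)*(l + 2)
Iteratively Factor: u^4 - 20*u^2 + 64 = (u + 2)*(u^3 - 2*u^2 - 16*u + 32) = (u - 2)*(u + 2)*(u^2 - 16) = (u - 4)*(u - 2)*(u + 2)*(u + 4)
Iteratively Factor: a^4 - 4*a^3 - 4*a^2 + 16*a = (a + 2)*(a^3 - 6*a^2 + 8*a) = a*(a + 2)*(a^2 - 6*a + 8) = a*(a - 2)*(a + 2)*(a - 4)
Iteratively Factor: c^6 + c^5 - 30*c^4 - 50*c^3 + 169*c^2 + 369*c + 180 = (c + 1)*(c^5 - 30*c^3 - 20*c^2 + 189*c + 180) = (c - 3)*(c + 1)*(c^4 + 3*c^3 - 21*c^2 - 83*c - 60) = (c - 5)*(c - 3)*(c + 1)*(c^3 + 8*c^2 + 19*c + 12) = (c - 5)*(c - 3)*(c + 1)*(c + 4)*(c^2 + 4*c + 3) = (c - 5)*(c - 3)*(c + 1)^2*(c + 4)*(c + 3)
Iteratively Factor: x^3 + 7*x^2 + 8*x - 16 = (x + 4)*(x^2 + 3*x - 4) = (x + 4)^2*(x - 1)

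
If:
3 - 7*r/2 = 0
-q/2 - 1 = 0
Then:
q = -2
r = 6/7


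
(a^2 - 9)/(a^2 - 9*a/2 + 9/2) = 2*(a + 3)/(2*a - 3)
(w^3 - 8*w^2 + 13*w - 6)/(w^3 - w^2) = 1 - 7/w + 6/w^2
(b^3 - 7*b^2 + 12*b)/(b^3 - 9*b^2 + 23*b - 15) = b*(b - 4)/(b^2 - 6*b + 5)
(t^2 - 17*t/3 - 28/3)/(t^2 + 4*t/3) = (t - 7)/t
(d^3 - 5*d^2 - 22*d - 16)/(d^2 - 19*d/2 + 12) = 2*(d^2 + 3*d + 2)/(2*d - 3)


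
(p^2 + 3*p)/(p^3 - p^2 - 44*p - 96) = p/(p^2 - 4*p - 32)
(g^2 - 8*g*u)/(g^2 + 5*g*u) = (g - 8*u)/(g + 5*u)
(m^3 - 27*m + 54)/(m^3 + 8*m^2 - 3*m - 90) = (m - 3)/(m + 5)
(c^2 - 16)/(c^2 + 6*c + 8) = (c - 4)/(c + 2)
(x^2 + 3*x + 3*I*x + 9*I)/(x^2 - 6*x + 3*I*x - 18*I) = (x + 3)/(x - 6)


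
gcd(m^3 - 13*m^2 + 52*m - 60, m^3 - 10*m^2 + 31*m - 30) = m^2 - 7*m + 10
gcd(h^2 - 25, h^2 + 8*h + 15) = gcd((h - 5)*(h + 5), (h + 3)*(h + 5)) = h + 5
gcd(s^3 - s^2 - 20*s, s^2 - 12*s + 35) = s - 5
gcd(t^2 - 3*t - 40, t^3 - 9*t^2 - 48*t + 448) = t - 8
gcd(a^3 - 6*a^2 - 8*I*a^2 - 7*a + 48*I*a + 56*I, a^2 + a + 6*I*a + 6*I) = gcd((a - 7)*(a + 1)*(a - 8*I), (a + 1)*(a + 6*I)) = a + 1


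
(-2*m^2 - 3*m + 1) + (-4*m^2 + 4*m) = -6*m^2 + m + 1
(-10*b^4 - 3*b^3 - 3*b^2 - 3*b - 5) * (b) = -10*b^5 - 3*b^4 - 3*b^3 - 3*b^2 - 5*b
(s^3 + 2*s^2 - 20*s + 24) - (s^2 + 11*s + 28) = s^3 + s^2 - 31*s - 4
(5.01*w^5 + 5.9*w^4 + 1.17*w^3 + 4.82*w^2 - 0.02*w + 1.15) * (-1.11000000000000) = -5.5611*w^5 - 6.549*w^4 - 1.2987*w^3 - 5.3502*w^2 + 0.0222*w - 1.2765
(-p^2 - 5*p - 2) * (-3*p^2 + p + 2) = 3*p^4 + 14*p^3 - p^2 - 12*p - 4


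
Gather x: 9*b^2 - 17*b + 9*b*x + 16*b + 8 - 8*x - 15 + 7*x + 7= 9*b^2 - b + x*(9*b - 1)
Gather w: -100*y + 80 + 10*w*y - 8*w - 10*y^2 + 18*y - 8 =w*(10*y - 8) - 10*y^2 - 82*y + 72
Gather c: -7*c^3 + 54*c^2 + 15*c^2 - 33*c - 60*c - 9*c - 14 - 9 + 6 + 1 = -7*c^3 + 69*c^2 - 102*c - 16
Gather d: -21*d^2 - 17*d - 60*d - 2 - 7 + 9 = -21*d^2 - 77*d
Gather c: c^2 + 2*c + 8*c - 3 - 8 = c^2 + 10*c - 11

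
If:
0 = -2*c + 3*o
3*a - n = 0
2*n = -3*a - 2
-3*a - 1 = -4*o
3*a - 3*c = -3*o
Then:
No Solution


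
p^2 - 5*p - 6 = (p - 6)*(p + 1)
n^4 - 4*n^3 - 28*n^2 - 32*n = n*(n - 8)*(n + 2)^2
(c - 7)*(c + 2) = c^2 - 5*c - 14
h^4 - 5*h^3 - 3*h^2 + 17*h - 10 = (h - 5)*(h - 1)^2*(h + 2)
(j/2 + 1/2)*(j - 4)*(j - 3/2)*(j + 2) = j^4/2 - 5*j^3/4 - 17*j^2/4 + 7*j/2 + 6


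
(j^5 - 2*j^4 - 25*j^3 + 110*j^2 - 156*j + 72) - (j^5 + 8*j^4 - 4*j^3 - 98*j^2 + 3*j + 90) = -10*j^4 - 21*j^3 + 208*j^2 - 159*j - 18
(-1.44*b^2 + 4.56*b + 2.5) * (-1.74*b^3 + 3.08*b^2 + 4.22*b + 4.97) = 2.5056*b^5 - 12.3696*b^4 + 3.618*b^3 + 19.7864*b^2 + 33.2132*b + 12.425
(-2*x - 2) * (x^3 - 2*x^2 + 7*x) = -2*x^4 + 2*x^3 - 10*x^2 - 14*x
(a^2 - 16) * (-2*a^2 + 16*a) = -2*a^4 + 16*a^3 + 32*a^2 - 256*a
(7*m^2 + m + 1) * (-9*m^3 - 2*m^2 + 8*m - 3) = -63*m^5 - 23*m^4 + 45*m^3 - 15*m^2 + 5*m - 3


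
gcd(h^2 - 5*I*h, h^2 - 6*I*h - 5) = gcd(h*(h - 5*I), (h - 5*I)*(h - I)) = h - 5*I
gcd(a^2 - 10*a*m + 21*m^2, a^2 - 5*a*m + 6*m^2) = a - 3*m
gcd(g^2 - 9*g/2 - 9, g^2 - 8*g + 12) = g - 6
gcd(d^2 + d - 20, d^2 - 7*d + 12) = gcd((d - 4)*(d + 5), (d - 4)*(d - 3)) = d - 4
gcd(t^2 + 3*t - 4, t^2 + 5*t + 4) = t + 4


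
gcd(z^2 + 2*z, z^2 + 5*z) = z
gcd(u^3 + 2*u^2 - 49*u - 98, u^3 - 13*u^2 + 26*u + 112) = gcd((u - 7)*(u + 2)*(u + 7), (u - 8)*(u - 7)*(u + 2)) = u^2 - 5*u - 14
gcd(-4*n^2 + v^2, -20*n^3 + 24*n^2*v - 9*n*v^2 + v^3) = -2*n + v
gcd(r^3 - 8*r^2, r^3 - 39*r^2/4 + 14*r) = r^2 - 8*r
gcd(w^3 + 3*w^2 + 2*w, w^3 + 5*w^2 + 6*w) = w^2 + 2*w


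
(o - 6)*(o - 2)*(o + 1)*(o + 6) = o^4 - o^3 - 38*o^2 + 36*o + 72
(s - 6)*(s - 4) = s^2 - 10*s + 24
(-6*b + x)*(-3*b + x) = 18*b^2 - 9*b*x + x^2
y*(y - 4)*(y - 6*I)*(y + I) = y^4 - 4*y^3 - 5*I*y^3 + 6*y^2 + 20*I*y^2 - 24*y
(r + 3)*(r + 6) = r^2 + 9*r + 18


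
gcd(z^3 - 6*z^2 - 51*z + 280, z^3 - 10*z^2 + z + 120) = z^2 - 13*z + 40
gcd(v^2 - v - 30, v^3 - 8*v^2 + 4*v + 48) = v - 6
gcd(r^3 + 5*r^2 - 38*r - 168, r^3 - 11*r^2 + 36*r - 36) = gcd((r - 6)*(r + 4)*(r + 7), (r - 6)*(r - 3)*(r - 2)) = r - 6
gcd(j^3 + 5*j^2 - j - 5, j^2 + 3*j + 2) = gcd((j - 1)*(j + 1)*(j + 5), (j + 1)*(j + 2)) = j + 1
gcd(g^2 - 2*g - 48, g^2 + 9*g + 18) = g + 6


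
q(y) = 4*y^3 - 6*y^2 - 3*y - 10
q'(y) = 12*y^2 - 12*y - 3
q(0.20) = -10.81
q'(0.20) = -4.92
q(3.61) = 89.16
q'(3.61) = 110.07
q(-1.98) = -58.63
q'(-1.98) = 67.80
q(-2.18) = -73.42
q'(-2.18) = 80.19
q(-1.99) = -59.31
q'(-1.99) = 68.40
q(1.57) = -14.02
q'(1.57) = 7.74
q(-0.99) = -16.79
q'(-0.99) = 20.64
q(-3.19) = -191.33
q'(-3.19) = 157.39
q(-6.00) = -1072.00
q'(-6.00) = 501.00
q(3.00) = 35.00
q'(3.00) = 69.00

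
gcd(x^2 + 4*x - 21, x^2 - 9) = x - 3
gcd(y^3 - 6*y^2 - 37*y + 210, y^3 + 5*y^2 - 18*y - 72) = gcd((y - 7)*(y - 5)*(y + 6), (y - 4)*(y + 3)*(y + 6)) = y + 6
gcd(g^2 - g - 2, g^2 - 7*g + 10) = g - 2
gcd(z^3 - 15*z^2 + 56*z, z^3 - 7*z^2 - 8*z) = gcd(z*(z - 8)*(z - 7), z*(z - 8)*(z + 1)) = z^2 - 8*z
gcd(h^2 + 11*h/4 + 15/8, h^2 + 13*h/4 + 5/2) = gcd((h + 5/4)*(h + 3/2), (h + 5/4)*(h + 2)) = h + 5/4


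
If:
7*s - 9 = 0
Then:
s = 9/7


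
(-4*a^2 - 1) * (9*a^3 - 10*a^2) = -36*a^5 + 40*a^4 - 9*a^3 + 10*a^2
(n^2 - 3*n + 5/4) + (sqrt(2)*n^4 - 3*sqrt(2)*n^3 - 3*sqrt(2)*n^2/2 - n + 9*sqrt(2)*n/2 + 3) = sqrt(2)*n^4 - 3*sqrt(2)*n^3 - 3*sqrt(2)*n^2/2 + n^2 - 4*n + 9*sqrt(2)*n/2 + 17/4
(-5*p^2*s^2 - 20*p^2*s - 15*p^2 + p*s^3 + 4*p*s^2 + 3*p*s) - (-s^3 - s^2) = -5*p^2*s^2 - 20*p^2*s - 15*p^2 + p*s^3 + 4*p*s^2 + 3*p*s + s^3 + s^2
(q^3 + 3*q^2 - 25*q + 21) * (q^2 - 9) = q^5 + 3*q^4 - 34*q^3 - 6*q^2 + 225*q - 189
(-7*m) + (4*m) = -3*m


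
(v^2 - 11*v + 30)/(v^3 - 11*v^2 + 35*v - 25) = (v - 6)/(v^2 - 6*v + 5)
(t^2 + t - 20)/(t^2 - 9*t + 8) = (t^2 + t - 20)/(t^2 - 9*t + 8)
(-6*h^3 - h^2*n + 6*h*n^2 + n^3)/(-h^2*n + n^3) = (6*h + n)/n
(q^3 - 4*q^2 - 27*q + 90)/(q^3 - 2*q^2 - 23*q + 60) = (q - 6)/(q - 4)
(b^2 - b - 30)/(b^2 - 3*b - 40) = (b - 6)/(b - 8)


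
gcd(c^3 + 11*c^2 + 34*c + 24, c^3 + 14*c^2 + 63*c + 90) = c + 6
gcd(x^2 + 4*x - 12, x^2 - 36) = x + 6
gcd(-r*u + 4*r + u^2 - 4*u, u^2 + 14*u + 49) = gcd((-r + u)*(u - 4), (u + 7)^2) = 1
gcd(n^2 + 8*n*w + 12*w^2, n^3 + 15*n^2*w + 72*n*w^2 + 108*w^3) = n + 6*w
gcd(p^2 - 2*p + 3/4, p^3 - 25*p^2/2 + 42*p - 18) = p - 1/2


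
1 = 1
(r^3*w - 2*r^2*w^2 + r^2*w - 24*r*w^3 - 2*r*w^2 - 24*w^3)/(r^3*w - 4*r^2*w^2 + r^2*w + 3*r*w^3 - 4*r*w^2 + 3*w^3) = (r^2 - 2*r*w - 24*w^2)/(r^2 - 4*r*w + 3*w^2)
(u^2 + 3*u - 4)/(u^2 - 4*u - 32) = (u - 1)/(u - 8)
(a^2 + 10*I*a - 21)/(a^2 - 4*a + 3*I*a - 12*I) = (a + 7*I)/(a - 4)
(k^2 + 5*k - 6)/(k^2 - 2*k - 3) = (-k^2 - 5*k + 6)/(-k^2 + 2*k + 3)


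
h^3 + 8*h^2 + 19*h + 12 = (h + 1)*(h + 3)*(h + 4)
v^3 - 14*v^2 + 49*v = v*(v - 7)^2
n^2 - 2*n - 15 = (n - 5)*(n + 3)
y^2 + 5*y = y*(y + 5)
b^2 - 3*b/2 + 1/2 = (b - 1)*(b - 1/2)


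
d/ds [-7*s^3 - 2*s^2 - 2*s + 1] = -21*s^2 - 4*s - 2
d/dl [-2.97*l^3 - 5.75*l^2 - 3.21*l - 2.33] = -8.91*l^2 - 11.5*l - 3.21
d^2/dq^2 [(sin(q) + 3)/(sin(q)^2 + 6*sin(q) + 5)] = (-sin(q)^5 - 6*sin(q)^4 - 22*sin(q)^3 + 143*sin(q) + 126)/(sin(q)^2 + 6*sin(q) + 5)^3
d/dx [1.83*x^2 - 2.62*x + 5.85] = 3.66*x - 2.62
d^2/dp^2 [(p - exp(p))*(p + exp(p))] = 2 - 4*exp(2*p)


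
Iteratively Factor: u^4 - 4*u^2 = (u)*(u^3 - 4*u) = u*(u + 2)*(u^2 - 2*u) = u^2*(u + 2)*(u - 2)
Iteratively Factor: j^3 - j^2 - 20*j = (j - 5)*(j^2 + 4*j) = j*(j - 5)*(j + 4)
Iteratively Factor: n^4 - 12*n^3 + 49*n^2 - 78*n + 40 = (n - 1)*(n^3 - 11*n^2 + 38*n - 40) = (n - 4)*(n - 1)*(n^2 - 7*n + 10) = (n - 5)*(n - 4)*(n - 1)*(n - 2)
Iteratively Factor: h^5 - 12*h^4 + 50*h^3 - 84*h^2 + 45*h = (h - 1)*(h^4 - 11*h^3 + 39*h^2 - 45*h) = (h - 3)*(h - 1)*(h^3 - 8*h^2 + 15*h) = (h - 3)^2*(h - 1)*(h^2 - 5*h) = h*(h - 3)^2*(h - 1)*(h - 5)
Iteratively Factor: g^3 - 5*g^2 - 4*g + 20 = (g - 5)*(g^2 - 4) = (g - 5)*(g + 2)*(g - 2)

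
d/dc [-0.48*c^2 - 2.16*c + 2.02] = -0.96*c - 2.16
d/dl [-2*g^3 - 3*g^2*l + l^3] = -3*g^2 + 3*l^2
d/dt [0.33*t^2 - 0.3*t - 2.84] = 0.66*t - 0.3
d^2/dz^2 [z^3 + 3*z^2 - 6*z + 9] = 6*z + 6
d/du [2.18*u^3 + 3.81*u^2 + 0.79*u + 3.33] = 6.54*u^2 + 7.62*u + 0.79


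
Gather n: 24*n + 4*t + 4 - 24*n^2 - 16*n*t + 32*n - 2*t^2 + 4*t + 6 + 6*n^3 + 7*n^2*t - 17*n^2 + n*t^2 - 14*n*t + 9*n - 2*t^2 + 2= 6*n^3 + n^2*(7*t - 41) + n*(t^2 - 30*t + 65) - 4*t^2 + 8*t + 12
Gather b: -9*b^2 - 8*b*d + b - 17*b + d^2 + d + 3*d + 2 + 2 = -9*b^2 + b*(-8*d - 16) + d^2 + 4*d + 4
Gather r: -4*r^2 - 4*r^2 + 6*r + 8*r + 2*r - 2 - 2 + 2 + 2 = -8*r^2 + 16*r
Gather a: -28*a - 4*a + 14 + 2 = 16 - 32*a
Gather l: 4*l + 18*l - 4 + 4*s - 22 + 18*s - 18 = 22*l + 22*s - 44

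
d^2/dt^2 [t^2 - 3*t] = 2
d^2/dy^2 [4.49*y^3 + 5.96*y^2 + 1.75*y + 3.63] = 26.94*y + 11.92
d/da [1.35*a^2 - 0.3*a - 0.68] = 2.7*a - 0.3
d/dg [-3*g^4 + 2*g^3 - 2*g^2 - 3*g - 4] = -12*g^3 + 6*g^2 - 4*g - 3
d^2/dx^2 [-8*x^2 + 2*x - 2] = -16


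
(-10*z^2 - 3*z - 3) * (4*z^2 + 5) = -40*z^4 - 12*z^3 - 62*z^2 - 15*z - 15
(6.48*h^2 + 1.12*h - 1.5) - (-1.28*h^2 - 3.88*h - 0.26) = 7.76*h^2 + 5.0*h - 1.24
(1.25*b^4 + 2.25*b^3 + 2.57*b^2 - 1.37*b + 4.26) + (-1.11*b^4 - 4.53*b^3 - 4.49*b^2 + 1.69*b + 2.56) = 0.14*b^4 - 2.28*b^3 - 1.92*b^2 + 0.32*b + 6.82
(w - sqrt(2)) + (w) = 2*w - sqrt(2)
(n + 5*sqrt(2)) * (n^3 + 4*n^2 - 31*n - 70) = n^4 + 4*n^3 + 5*sqrt(2)*n^3 - 31*n^2 + 20*sqrt(2)*n^2 - 155*sqrt(2)*n - 70*n - 350*sqrt(2)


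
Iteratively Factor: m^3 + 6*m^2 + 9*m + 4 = (m + 1)*(m^2 + 5*m + 4) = (m + 1)*(m + 4)*(m + 1)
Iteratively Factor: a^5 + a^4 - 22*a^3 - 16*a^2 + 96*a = (a + 3)*(a^4 - 2*a^3 - 16*a^2 + 32*a) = (a - 2)*(a + 3)*(a^3 - 16*a) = a*(a - 2)*(a + 3)*(a^2 - 16) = a*(a - 2)*(a + 3)*(a + 4)*(a - 4)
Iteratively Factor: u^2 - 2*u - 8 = (u - 4)*(u + 2)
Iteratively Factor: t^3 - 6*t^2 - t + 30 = (t + 2)*(t^2 - 8*t + 15) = (t - 3)*(t + 2)*(t - 5)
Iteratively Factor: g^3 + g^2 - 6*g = (g)*(g^2 + g - 6) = g*(g - 2)*(g + 3)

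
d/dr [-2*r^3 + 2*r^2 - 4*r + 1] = -6*r^2 + 4*r - 4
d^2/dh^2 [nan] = 0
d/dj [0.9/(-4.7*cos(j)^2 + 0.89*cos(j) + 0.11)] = (0.801 - 8.46*cos(j))*sin(j)/(-4.7*cos(j)^2 + 0.89*cos(j) + 0.11)^2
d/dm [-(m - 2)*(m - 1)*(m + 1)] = -3*m^2 + 4*m + 1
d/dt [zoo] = 0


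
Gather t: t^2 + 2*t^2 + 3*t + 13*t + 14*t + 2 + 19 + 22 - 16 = 3*t^2 + 30*t + 27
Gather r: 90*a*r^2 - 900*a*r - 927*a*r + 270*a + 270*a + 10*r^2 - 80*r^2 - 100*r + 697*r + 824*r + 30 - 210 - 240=540*a + r^2*(90*a - 70) + r*(1421 - 1827*a) - 420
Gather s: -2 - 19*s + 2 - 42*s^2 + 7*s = -42*s^2 - 12*s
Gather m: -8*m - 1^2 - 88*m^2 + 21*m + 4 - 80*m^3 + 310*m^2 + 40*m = -80*m^3 + 222*m^2 + 53*m + 3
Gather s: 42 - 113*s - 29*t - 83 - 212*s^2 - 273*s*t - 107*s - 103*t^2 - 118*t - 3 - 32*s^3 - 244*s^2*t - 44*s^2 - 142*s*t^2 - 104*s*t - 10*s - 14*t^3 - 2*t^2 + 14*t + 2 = -32*s^3 + s^2*(-244*t - 256) + s*(-142*t^2 - 377*t - 230) - 14*t^3 - 105*t^2 - 133*t - 42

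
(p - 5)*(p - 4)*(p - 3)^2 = p^4 - 15*p^3 + 83*p^2 - 201*p + 180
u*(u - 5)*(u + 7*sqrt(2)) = u^3 - 5*u^2 + 7*sqrt(2)*u^2 - 35*sqrt(2)*u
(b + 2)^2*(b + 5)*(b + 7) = b^4 + 16*b^3 + 87*b^2 + 188*b + 140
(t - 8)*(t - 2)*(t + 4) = t^3 - 6*t^2 - 24*t + 64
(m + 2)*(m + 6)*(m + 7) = m^3 + 15*m^2 + 68*m + 84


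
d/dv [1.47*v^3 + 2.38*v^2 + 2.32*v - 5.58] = 4.41*v^2 + 4.76*v + 2.32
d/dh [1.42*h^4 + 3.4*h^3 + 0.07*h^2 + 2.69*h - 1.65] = 5.68*h^3 + 10.2*h^2 + 0.14*h + 2.69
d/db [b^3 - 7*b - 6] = 3*b^2 - 7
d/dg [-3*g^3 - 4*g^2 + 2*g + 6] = -9*g^2 - 8*g + 2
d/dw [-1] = 0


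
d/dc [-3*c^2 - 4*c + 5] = -6*c - 4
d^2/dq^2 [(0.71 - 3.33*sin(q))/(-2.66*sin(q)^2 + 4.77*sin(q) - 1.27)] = (-23.561748*sin(q)^5 - 22.157002*sin(q)^4 + 87.594066*sin(q)^3 - 43.754392*sin(q)^2 - 14.514552*sin(q) + 12.83354)/(18.821096*sin(q)^6 - 101.251836*sin(q)^5 + 208.526178*sin(q)^4 - 205.215417*sin(q)^3 + 99.559491*sin(q)^2 - 23.080599*sin(q) + 2.048383)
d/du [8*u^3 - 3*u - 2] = 24*u^2 - 3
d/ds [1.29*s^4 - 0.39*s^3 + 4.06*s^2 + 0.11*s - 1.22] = 5.16*s^3 - 1.17*s^2 + 8.12*s + 0.11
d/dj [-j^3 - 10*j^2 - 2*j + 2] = -3*j^2 - 20*j - 2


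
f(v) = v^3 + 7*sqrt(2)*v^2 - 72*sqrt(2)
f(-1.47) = -83.61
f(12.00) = 3051.70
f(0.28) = -101.03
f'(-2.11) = -28.42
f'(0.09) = 1.81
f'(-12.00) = 194.41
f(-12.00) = -404.30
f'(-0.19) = -3.65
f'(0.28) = 5.78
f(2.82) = -0.67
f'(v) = 3*v^2 + 14*sqrt(2)*v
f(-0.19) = -101.47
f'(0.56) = 12.03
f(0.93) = -92.46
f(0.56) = -98.54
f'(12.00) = 669.59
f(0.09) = -101.74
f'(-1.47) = -22.62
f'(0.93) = 21.01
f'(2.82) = 79.69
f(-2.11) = -67.14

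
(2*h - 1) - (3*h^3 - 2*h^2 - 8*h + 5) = -3*h^3 + 2*h^2 + 10*h - 6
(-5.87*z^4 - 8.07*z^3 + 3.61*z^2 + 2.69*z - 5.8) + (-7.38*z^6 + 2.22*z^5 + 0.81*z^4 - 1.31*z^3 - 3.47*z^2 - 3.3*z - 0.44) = -7.38*z^6 + 2.22*z^5 - 5.06*z^4 - 9.38*z^3 + 0.14*z^2 - 0.61*z - 6.24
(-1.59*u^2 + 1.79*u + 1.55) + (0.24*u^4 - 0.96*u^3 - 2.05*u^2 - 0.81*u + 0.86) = 0.24*u^4 - 0.96*u^3 - 3.64*u^2 + 0.98*u + 2.41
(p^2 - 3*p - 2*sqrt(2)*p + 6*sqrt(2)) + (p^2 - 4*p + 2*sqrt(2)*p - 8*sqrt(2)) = 2*p^2 - 7*p - 2*sqrt(2)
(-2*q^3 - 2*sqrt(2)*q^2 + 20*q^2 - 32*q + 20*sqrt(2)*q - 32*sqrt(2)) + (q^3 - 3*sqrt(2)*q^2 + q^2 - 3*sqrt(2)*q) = -q^3 - 5*sqrt(2)*q^2 + 21*q^2 - 32*q + 17*sqrt(2)*q - 32*sqrt(2)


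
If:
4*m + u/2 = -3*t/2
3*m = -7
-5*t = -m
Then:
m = -7/3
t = -7/15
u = 301/15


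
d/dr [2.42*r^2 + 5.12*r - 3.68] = 4.84*r + 5.12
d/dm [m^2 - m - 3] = 2*m - 1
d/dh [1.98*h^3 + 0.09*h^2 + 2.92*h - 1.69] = 5.94*h^2 + 0.18*h + 2.92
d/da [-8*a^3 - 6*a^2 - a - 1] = -24*a^2 - 12*a - 1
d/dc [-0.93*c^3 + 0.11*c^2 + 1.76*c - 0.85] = -2.79*c^2 + 0.22*c + 1.76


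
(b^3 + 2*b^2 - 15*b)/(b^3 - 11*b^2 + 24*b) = (b + 5)/(b - 8)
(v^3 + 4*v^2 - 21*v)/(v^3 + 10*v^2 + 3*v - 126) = v/(v + 6)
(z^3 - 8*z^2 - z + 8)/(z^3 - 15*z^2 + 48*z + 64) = (z - 1)/(z - 8)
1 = 1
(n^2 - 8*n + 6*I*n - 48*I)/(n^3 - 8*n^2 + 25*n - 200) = (n + 6*I)/(n^2 + 25)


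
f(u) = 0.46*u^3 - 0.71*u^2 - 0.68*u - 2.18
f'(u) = 1.38*u^2 - 1.42*u - 0.68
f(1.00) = -3.11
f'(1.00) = -0.72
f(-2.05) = -7.73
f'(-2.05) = 8.03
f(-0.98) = -2.63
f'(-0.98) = 2.04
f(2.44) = -1.38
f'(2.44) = 4.07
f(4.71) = 26.93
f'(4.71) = 23.25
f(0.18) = -2.32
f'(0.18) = -0.89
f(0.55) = -2.69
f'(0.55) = -1.04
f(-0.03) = -2.16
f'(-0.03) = -0.64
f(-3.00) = -18.95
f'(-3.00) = 16.00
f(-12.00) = -891.14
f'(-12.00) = 215.08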